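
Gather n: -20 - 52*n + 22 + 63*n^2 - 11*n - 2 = 63*n^2 - 63*n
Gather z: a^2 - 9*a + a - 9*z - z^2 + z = a^2 - 8*a - z^2 - 8*z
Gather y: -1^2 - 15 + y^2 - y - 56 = y^2 - y - 72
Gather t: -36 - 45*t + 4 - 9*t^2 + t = -9*t^2 - 44*t - 32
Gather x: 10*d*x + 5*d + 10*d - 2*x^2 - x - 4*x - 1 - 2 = 15*d - 2*x^2 + x*(10*d - 5) - 3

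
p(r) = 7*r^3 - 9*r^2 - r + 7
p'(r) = 21*r^2 - 18*r - 1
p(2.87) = 95.48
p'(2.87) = 120.31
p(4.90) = 609.55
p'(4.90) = 415.01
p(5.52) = 904.62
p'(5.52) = 539.52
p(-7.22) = -3089.50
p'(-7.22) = 1223.66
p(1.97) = 23.62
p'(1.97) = 45.04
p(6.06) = 1228.24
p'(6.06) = 661.12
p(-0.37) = 5.78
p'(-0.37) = 8.53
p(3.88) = 276.51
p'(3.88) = 245.30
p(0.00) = 7.00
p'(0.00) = -1.00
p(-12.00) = -13373.00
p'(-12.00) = 3239.00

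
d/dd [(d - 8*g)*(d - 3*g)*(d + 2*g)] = 3*d^2 - 18*d*g + 2*g^2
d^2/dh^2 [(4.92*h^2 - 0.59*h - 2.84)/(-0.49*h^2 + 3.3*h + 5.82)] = (-15.627962*h^3 - 80.093832*h^2 - 17.4583079999999*h - 277.914072)/(0.117649*h^6 - 2.37699*h^5 + 11.816154*h^4 + 20.52864*h^3 - 140.346972*h^2 - 335.33676*h - 197.137368)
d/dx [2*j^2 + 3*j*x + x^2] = 3*j + 2*x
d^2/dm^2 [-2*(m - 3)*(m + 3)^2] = -12*m - 12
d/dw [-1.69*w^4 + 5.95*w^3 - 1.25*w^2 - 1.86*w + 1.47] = -6.76*w^3 + 17.85*w^2 - 2.5*w - 1.86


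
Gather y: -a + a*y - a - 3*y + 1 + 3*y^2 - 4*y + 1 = -2*a + 3*y^2 + y*(a - 7) + 2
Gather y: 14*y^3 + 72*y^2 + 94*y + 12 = 14*y^3 + 72*y^2 + 94*y + 12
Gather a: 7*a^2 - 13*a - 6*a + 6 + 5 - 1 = 7*a^2 - 19*a + 10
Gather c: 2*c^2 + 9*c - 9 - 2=2*c^2 + 9*c - 11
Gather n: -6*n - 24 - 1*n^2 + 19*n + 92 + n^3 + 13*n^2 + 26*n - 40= n^3 + 12*n^2 + 39*n + 28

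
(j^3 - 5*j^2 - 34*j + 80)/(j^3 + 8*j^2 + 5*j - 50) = (j - 8)/(j + 5)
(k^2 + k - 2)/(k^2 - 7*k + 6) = (k + 2)/(k - 6)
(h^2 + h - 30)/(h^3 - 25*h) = (h + 6)/(h*(h + 5))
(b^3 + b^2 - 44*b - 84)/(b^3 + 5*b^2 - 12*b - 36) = (b - 7)/(b - 3)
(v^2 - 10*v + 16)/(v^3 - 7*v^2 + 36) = (v^2 - 10*v + 16)/(v^3 - 7*v^2 + 36)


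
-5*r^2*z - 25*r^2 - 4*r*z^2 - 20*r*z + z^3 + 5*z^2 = (-5*r + z)*(r + z)*(z + 5)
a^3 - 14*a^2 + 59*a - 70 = (a - 7)*(a - 5)*(a - 2)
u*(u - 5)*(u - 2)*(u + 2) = u^4 - 5*u^3 - 4*u^2 + 20*u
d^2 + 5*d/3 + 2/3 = (d + 2/3)*(d + 1)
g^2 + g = g*(g + 1)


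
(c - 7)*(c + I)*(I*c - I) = I*c^3 - c^2 - 8*I*c^2 + 8*c + 7*I*c - 7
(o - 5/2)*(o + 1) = o^2 - 3*o/2 - 5/2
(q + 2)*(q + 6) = q^2 + 8*q + 12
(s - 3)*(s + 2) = s^2 - s - 6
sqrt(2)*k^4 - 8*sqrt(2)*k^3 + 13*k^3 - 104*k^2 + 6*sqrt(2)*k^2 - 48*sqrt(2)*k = k*(k - 8)*(k + 6*sqrt(2))*(sqrt(2)*k + 1)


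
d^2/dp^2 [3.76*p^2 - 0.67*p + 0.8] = 7.52000000000000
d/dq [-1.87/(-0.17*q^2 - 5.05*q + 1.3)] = (-0.6358*q - 9.4435)/(0.17*q^2 + 5.05*q - 1.3)^2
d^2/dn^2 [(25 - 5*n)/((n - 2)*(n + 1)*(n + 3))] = 10*(-3*n^5 + 24*n^4 + 71*n^3 - 51*n^2 - 96*n + 215)/(n^9 + 6*n^8 - 3*n^7 - 70*n^6 - 57*n^5 + 258*n^4 + 343*n^3 - 234*n^2 - 540*n - 216)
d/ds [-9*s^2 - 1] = -18*s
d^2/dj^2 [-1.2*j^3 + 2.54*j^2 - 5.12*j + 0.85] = 5.08 - 7.2*j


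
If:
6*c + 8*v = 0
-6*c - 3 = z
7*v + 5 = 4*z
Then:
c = -68/75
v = 17/25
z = 61/25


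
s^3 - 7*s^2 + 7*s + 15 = (s - 5)*(s - 3)*(s + 1)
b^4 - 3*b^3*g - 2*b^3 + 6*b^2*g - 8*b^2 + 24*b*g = b*(b - 4)*(b + 2)*(b - 3*g)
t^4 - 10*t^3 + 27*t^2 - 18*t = t*(t - 6)*(t - 3)*(t - 1)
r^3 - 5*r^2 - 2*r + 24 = (r - 4)*(r - 3)*(r + 2)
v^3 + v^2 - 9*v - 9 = (v - 3)*(v + 1)*(v + 3)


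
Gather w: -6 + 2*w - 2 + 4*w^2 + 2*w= 4*w^2 + 4*w - 8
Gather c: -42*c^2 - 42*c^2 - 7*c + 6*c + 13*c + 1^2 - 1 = -84*c^2 + 12*c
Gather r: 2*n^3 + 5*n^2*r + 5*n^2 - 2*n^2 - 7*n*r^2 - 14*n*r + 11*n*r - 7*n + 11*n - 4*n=2*n^3 + 3*n^2 - 7*n*r^2 + r*(5*n^2 - 3*n)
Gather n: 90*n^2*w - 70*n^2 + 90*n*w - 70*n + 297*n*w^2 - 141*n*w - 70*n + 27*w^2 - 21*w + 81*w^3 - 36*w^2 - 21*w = n^2*(90*w - 70) + n*(297*w^2 - 51*w - 140) + 81*w^3 - 9*w^2 - 42*w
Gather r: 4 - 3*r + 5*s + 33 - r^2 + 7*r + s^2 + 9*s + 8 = -r^2 + 4*r + s^2 + 14*s + 45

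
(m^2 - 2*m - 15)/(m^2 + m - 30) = (m + 3)/(m + 6)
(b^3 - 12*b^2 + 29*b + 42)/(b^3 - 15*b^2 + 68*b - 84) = (b + 1)/(b - 2)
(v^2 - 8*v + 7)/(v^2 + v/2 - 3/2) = 2*(v - 7)/(2*v + 3)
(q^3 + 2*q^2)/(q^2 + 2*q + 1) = q^2*(q + 2)/(q^2 + 2*q + 1)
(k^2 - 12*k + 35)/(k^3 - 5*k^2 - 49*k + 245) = 1/(k + 7)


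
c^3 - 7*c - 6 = (c - 3)*(c + 1)*(c + 2)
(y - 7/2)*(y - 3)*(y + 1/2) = y^3 - 6*y^2 + 29*y/4 + 21/4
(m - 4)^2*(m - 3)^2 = m^4 - 14*m^3 + 73*m^2 - 168*m + 144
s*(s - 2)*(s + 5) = s^3 + 3*s^2 - 10*s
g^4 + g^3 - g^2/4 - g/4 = g*(g - 1/2)*(g + 1/2)*(g + 1)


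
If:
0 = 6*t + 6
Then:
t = -1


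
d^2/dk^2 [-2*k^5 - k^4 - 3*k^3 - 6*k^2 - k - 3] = -40*k^3 - 12*k^2 - 18*k - 12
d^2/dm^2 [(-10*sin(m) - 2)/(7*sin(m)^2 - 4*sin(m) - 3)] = 2*(245*sin(m)^4 + 581*sin(m)^3 + 637*sin(m)^2 + 383*sin(m) - 46)/((sin(m) - 1)^2*(7*sin(m) + 3)^3)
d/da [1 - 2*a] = -2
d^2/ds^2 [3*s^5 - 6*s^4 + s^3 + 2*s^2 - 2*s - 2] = 60*s^3 - 72*s^2 + 6*s + 4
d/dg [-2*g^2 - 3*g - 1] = -4*g - 3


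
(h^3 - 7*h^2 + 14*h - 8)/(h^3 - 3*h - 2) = (h^2 - 5*h + 4)/(h^2 + 2*h + 1)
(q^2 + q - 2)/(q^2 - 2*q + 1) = (q + 2)/(q - 1)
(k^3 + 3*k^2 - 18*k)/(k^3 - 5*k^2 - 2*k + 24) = k*(k + 6)/(k^2 - 2*k - 8)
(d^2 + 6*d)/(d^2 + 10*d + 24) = d/(d + 4)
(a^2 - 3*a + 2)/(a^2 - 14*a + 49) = (a^2 - 3*a + 2)/(a^2 - 14*a + 49)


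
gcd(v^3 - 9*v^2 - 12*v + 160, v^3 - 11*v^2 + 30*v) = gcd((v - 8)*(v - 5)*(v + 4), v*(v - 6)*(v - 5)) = v - 5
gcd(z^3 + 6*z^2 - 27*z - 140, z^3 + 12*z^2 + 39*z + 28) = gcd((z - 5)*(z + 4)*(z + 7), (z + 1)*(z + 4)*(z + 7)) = z^2 + 11*z + 28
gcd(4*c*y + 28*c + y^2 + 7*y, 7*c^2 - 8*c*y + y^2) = 1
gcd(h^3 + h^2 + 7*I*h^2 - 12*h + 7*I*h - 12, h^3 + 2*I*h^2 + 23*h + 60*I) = h^2 + 7*I*h - 12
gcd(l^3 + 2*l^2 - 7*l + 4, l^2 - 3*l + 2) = l - 1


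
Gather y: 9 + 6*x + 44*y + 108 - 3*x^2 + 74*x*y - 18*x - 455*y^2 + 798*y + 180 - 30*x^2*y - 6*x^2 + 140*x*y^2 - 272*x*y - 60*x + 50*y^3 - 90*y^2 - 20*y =-9*x^2 - 72*x + 50*y^3 + y^2*(140*x - 545) + y*(-30*x^2 - 198*x + 822) + 297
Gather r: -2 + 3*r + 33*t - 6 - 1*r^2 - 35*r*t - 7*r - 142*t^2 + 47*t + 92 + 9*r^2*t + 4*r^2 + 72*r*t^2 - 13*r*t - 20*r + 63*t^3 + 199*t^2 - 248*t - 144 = r^2*(9*t + 3) + r*(72*t^2 - 48*t - 24) + 63*t^3 + 57*t^2 - 168*t - 60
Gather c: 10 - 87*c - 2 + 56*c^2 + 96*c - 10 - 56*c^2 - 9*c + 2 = 0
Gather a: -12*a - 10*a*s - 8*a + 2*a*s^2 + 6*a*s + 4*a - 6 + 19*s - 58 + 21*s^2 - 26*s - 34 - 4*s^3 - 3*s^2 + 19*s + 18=a*(2*s^2 - 4*s - 16) - 4*s^3 + 18*s^2 + 12*s - 80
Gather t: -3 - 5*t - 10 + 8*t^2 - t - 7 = 8*t^2 - 6*t - 20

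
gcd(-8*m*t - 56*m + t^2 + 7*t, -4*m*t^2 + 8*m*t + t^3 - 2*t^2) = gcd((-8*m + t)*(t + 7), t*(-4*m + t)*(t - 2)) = 1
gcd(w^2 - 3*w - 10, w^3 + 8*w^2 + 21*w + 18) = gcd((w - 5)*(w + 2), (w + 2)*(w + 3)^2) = w + 2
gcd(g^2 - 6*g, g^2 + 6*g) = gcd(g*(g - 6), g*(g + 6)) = g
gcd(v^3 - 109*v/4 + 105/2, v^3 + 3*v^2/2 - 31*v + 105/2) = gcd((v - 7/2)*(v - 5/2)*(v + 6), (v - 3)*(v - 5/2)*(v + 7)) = v - 5/2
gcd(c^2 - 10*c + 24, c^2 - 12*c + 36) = c - 6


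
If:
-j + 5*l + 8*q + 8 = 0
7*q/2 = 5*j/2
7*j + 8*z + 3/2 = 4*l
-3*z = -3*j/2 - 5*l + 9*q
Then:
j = -2821/3138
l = -787/1046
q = -2015/3138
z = 1399/6276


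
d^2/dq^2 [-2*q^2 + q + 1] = -4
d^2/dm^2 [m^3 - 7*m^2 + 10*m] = 6*m - 14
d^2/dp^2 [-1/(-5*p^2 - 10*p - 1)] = 10*(-5*p^2 - 10*p + 20*(p + 1)^2 - 1)/(5*p^2 + 10*p + 1)^3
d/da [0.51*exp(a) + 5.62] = 0.51*exp(a)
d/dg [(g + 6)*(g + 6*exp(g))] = g + (g + 6)*(6*exp(g) + 1) + 6*exp(g)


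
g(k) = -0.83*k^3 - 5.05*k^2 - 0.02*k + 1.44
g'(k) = -2.49*k^2 - 10.1*k - 0.02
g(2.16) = -30.53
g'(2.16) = -33.45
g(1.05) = -5.11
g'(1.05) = -13.37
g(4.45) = -171.79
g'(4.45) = -94.27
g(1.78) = -19.28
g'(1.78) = -25.89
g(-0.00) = 1.44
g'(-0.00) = -0.02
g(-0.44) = 0.54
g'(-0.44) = 3.94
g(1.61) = -15.15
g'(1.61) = -22.74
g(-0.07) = 1.42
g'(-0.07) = 0.67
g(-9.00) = 197.64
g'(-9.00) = -110.81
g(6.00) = -359.76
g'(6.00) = -150.26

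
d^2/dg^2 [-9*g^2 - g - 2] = -18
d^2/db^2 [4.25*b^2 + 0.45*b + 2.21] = 8.50000000000000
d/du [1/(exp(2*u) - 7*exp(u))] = (7 - 2*exp(u))*exp(-u)/(exp(u) - 7)^2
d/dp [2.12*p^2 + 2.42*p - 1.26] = 4.24*p + 2.42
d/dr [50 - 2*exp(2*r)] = -4*exp(2*r)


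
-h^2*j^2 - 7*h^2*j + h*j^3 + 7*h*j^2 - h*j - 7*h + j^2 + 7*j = (-h + j)*(j + 7)*(h*j + 1)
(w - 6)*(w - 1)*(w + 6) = w^3 - w^2 - 36*w + 36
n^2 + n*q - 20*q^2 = (n - 4*q)*(n + 5*q)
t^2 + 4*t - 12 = (t - 2)*(t + 6)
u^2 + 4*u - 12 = (u - 2)*(u + 6)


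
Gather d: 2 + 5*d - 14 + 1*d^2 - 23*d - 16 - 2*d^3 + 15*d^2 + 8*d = -2*d^3 + 16*d^2 - 10*d - 28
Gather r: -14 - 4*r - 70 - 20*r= -24*r - 84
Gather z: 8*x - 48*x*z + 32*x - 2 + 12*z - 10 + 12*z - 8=40*x + z*(24 - 48*x) - 20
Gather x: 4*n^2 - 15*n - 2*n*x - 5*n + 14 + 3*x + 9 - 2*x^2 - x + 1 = 4*n^2 - 20*n - 2*x^2 + x*(2 - 2*n) + 24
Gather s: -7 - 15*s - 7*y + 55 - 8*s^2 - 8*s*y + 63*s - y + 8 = -8*s^2 + s*(48 - 8*y) - 8*y + 56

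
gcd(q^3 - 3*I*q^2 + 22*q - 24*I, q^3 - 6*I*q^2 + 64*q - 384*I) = q - 6*I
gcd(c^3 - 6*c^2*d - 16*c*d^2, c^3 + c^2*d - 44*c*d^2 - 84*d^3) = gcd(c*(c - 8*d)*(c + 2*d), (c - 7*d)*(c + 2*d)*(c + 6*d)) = c + 2*d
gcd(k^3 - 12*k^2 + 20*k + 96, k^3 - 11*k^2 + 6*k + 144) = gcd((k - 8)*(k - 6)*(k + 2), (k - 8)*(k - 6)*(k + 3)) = k^2 - 14*k + 48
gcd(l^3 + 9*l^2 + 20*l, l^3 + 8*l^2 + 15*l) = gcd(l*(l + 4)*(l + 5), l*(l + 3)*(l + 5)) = l^2 + 5*l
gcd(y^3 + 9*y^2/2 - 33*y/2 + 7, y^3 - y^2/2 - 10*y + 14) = y - 2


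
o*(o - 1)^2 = o^3 - 2*o^2 + o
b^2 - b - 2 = (b - 2)*(b + 1)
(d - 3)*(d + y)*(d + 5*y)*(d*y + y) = d^4*y + 6*d^3*y^2 - 2*d^3*y + 5*d^2*y^3 - 12*d^2*y^2 - 3*d^2*y - 10*d*y^3 - 18*d*y^2 - 15*y^3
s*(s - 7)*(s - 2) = s^3 - 9*s^2 + 14*s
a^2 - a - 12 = (a - 4)*(a + 3)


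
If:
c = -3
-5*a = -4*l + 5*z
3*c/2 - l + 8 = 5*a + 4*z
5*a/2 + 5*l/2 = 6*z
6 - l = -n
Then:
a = 161/760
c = -3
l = 119/152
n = -793/152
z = 63/152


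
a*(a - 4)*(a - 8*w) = a^3 - 8*a^2*w - 4*a^2 + 32*a*w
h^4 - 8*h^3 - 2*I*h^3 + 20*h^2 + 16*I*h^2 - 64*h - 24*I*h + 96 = (h - 6)*(h - 2)*(h - 4*I)*(h + 2*I)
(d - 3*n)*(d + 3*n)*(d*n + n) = d^3*n + d^2*n - 9*d*n^3 - 9*n^3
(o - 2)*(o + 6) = o^2 + 4*o - 12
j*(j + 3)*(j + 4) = j^3 + 7*j^2 + 12*j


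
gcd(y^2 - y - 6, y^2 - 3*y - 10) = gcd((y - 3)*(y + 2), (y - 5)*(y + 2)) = y + 2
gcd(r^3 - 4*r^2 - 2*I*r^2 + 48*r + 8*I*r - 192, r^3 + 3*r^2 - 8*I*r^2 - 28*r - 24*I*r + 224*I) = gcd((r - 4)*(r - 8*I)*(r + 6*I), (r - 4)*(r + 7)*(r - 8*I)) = r^2 + r*(-4 - 8*I) + 32*I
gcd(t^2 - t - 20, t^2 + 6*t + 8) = t + 4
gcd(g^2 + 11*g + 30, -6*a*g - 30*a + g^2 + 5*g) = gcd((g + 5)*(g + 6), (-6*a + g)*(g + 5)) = g + 5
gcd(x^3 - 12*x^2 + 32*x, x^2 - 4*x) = x^2 - 4*x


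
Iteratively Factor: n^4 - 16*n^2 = (n + 4)*(n^3 - 4*n^2) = n*(n + 4)*(n^2 - 4*n) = n^2*(n + 4)*(n - 4)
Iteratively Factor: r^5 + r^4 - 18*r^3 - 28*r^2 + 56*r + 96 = (r + 2)*(r^4 - r^3 - 16*r^2 + 4*r + 48) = (r - 2)*(r + 2)*(r^3 + r^2 - 14*r - 24) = (r - 4)*(r - 2)*(r + 2)*(r^2 + 5*r + 6) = (r - 4)*(r - 2)*(r + 2)^2*(r + 3)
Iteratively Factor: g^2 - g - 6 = (g + 2)*(g - 3)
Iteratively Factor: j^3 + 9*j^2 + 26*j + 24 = (j + 3)*(j^2 + 6*j + 8) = (j + 2)*(j + 3)*(j + 4)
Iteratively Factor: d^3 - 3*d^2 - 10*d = (d - 5)*(d^2 + 2*d) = d*(d - 5)*(d + 2)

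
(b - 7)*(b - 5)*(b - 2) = b^3 - 14*b^2 + 59*b - 70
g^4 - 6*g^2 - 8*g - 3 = (g - 3)*(g + 1)^3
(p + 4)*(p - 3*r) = p^2 - 3*p*r + 4*p - 12*r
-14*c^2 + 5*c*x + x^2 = (-2*c + x)*(7*c + x)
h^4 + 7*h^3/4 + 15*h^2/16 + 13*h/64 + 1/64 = (h + 1/4)^3*(h + 1)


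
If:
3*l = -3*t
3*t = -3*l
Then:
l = -t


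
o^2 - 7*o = o*(o - 7)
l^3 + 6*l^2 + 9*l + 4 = (l + 1)^2*(l + 4)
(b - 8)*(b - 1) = b^2 - 9*b + 8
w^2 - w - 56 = (w - 8)*(w + 7)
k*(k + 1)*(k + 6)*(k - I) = k^4 + 7*k^3 - I*k^3 + 6*k^2 - 7*I*k^2 - 6*I*k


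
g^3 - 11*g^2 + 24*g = g*(g - 8)*(g - 3)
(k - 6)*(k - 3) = k^2 - 9*k + 18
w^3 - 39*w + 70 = (w - 5)*(w - 2)*(w + 7)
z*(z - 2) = z^2 - 2*z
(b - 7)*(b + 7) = b^2 - 49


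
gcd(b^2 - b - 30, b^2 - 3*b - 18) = b - 6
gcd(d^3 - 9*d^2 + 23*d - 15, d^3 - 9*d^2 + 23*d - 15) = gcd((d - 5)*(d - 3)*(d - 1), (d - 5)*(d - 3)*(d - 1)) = d^3 - 9*d^2 + 23*d - 15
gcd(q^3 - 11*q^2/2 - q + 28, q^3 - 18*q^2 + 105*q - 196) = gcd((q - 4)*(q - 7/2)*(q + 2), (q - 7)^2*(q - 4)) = q - 4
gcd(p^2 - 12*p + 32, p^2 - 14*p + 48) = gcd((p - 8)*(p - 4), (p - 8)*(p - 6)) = p - 8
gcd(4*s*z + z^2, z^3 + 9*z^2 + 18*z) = z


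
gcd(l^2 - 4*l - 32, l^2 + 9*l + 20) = l + 4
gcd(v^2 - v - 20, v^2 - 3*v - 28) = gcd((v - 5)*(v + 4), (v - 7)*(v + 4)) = v + 4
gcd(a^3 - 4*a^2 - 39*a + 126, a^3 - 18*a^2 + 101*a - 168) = a^2 - 10*a + 21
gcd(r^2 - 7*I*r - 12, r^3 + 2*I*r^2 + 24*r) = r - 4*I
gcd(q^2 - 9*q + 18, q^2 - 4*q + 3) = q - 3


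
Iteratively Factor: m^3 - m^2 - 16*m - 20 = (m - 5)*(m^2 + 4*m + 4) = (m - 5)*(m + 2)*(m + 2)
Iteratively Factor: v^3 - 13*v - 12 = (v - 4)*(v^2 + 4*v + 3) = (v - 4)*(v + 1)*(v + 3)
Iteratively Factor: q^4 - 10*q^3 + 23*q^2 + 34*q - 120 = (q - 3)*(q^3 - 7*q^2 + 2*q + 40) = (q - 4)*(q - 3)*(q^2 - 3*q - 10) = (q - 4)*(q - 3)*(q + 2)*(q - 5)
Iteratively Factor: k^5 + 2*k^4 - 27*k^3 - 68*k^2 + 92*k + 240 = (k + 2)*(k^4 - 27*k^2 - 14*k + 120) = (k + 2)*(k + 3)*(k^3 - 3*k^2 - 18*k + 40) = (k + 2)*(k + 3)*(k + 4)*(k^2 - 7*k + 10) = (k - 2)*(k + 2)*(k + 3)*(k + 4)*(k - 5)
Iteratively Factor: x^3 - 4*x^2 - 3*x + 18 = (x - 3)*(x^2 - x - 6) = (x - 3)*(x + 2)*(x - 3)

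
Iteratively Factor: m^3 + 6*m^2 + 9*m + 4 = (m + 4)*(m^2 + 2*m + 1) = (m + 1)*(m + 4)*(m + 1)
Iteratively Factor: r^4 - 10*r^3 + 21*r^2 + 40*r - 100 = (r - 2)*(r^3 - 8*r^2 + 5*r + 50) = (r - 2)*(r + 2)*(r^2 - 10*r + 25) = (r - 5)*(r - 2)*(r + 2)*(r - 5)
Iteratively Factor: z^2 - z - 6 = (z + 2)*(z - 3)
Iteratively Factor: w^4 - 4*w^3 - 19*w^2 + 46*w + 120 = (w - 5)*(w^3 + w^2 - 14*w - 24) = (w - 5)*(w - 4)*(w^2 + 5*w + 6) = (w - 5)*(w - 4)*(w + 2)*(w + 3)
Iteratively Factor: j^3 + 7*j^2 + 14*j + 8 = (j + 2)*(j^2 + 5*j + 4) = (j + 2)*(j + 4)*(j + 1)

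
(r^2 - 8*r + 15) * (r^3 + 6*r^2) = r^5 - 2*r^4 - 33*r^3 + 90*r^2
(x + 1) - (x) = 1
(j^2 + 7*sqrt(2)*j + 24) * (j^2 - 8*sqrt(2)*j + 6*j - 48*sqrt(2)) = j^4 - sqrt(2)*j^3 + 6*j^3 - 88*j^2 - 6*sqrt(2)*j^2 - 528*j - 192*sqrt(2)*j - 1152*sqrt(2)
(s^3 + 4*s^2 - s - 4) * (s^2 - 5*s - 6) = s^5 - s^4 - 27*s^3 - 23*s^2 + 26*s + 24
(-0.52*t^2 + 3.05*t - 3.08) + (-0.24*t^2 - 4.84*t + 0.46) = -0.76*t^2 - 1.79*t - 2.62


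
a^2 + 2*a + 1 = (a + 1)^2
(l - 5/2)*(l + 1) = l^2 - 3*l/2 - 5/2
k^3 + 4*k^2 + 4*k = k*(k + 2)^2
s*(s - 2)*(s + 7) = s^3 + 5*s^2 - 14*s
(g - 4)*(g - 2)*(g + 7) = g^3 + g^2 - 34*g + 56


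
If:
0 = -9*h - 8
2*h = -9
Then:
No Solution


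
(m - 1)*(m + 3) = m^2 + 2*m - 3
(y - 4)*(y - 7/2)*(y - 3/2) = y^3 - 9*y^2 + 101*y/4 - 21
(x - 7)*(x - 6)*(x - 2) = x^3 - 15*x^2 + 68*x - 84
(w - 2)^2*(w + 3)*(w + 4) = w^4 + 3*w^3 - 12*w^2 - 20*w + 48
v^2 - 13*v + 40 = (v - 8)*(v - 5)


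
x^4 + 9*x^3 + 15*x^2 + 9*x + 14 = (x + 2)*(x + 7)*(x - I)*(x + I)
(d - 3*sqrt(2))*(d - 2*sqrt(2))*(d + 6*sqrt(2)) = d^3 + sqrt(2)*d^2 - 48*d + 72*sqrt(2)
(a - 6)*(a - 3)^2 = a^3 - 12*a^2 + 45*a - 54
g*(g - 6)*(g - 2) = g^3 - 8*g^2 + 12*g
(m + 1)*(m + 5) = m^2 + 6*m + 5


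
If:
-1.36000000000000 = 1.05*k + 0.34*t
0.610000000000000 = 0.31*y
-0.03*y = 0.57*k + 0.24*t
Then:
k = -5.26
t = 12.25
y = 1.97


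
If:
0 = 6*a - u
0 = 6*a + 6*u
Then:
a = 0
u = 0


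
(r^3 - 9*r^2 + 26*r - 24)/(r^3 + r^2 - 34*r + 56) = (r - 3)/(r + 7)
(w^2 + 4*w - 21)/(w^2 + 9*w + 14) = (w - 3)/(w + 2)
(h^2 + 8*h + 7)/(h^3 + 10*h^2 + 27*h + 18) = (h + 7)/(h^2 + 9*h + 18)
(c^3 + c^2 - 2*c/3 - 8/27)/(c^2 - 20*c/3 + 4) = (9*c^2 + 15*c + 4)/(9*(c - 6))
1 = 1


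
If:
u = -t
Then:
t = -u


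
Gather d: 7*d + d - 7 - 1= 8*d - 8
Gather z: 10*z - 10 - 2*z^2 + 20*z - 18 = -2*z^2 + 30*z - 28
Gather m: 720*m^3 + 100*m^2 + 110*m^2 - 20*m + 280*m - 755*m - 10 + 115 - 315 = 720*m^3 + 210*m^2 - 495*m - 210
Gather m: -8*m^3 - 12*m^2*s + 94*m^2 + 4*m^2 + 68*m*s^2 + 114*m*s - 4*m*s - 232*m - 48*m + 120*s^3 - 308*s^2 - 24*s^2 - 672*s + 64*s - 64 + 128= -8*m^3 + m^2*(98 - 12*s) + m*(68*s^2 + 110*s - 280) + 120*s^3 - 332*s^2 - 608*s + 64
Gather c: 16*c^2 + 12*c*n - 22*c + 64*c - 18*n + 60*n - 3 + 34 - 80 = 16*c^2 + c*(12*n + 42) + 42*n - 49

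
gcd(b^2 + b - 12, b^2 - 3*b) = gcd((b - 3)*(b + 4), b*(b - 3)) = b - 3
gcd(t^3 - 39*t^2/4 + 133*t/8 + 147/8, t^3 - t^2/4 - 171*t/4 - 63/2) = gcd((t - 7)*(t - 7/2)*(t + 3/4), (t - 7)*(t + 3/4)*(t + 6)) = t^2 - 25*t/4 - 21/4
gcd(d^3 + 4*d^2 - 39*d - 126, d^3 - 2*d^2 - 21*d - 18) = d^2 - 3*d - 18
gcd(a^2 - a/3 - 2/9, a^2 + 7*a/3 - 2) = a - 2/3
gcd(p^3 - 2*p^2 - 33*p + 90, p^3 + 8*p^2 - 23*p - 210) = p^2 + p - 30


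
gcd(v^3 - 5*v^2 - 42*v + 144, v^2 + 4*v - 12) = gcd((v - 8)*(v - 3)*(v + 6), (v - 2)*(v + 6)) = v + 6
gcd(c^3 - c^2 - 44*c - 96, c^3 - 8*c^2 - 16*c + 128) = c^2 - 4*c - 32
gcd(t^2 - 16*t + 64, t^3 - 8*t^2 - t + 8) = t - 8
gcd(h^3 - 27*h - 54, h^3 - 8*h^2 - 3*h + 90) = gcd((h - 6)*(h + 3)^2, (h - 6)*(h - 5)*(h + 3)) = h^2 - 3*h - 18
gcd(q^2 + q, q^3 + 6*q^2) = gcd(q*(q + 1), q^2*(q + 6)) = q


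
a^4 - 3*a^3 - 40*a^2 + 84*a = a*(a - 7)*(a - 2)*(a + 6)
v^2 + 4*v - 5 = (v - 1)*(v + 5)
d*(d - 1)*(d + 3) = d^3 + 2*d^2 - 3*d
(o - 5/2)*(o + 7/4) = o^2 - 3*o/4 - 35/8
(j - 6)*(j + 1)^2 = j^3 - 4*j^2 - 11*j - 6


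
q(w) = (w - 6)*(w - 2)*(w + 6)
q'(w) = (w - 6)*(w - 2) + (w - 6)*(w + 6) + (w - 2)*(w + 6) = 3*w^2 - 4*w - 36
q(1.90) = 3.24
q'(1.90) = -32.77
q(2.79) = -22.29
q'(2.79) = -23.81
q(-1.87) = 125.79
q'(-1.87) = -18.03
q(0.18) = 65.46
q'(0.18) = -36.62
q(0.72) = 45.42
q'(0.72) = -37.32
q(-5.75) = 22.77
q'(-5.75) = 86.19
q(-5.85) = 13.95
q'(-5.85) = 90.07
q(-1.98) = 127.68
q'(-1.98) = -16.32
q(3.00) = -27.00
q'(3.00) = -21.00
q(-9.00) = -495.00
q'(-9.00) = 243.00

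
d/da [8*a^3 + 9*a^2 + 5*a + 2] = 24*a^2 + 18*a + 5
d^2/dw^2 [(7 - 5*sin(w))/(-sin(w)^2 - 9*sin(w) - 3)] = (-5*sin(w)^5 + 73*sin(w)^4 + 289*sin(w)^3 + 576*sin(w)^2 - 702*sin(w) - 1362)/(sin(w)^2 + 9*sin(w) + 3)^3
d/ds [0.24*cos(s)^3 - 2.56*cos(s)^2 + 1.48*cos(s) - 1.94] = (-0.72*cos(s)^2 + 5.12*cos(s) - 1.48)*sin(s)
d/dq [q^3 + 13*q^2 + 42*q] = 3*q^2 + 26*q + 42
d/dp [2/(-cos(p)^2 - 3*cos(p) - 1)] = -2*(2*cos(p) + 3)*sin(p)/(cos(p)^2 + 3*cos(p) + 1)^2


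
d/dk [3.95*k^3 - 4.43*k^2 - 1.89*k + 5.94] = 11.85*k^2 - 8.86*k - 1.89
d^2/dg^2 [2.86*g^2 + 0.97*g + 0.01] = 5.72000000000000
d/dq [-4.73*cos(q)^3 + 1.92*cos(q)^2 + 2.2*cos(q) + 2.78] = (14.19*cos(q)^2 - 3.84*cos(q) - 2.2)*sin(q)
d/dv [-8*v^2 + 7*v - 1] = 7 - 16*v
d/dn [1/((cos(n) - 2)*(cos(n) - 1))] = (2*cos(n) - 3)*sin(n)/((cos(n) - 2)^2*(cos(n) - 1)^2)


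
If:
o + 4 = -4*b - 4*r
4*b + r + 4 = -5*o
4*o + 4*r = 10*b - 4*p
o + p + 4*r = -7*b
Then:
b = 96/265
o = -228/265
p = 772/265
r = -304/265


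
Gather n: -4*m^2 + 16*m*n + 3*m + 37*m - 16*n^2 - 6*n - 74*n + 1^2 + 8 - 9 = -4*m^2 + 40*m - 16*n^2 + n*(16*m - 80)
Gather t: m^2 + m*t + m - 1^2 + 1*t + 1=m^2 + m + t*(m + 1)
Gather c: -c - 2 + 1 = -c - 1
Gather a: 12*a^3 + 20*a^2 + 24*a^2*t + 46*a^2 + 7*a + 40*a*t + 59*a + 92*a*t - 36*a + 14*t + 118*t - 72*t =12*a^3 + a^2*(24*t + 66) + a*(132*t + 30) + 60*t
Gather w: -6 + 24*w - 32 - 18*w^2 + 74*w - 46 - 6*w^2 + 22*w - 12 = -24*w^2 + 120*w - 96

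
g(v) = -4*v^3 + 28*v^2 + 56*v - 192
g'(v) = -12*v^2 + 56*v + 56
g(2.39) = 47.17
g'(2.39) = 121.29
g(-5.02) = 738.52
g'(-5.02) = -527.52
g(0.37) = -167.65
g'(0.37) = 75.08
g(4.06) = 229.21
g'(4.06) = 85.56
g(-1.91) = -168.94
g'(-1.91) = -94.74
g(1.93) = -8.38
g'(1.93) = 119.38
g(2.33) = 39.89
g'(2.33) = 121.33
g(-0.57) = -214.08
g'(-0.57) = 20.18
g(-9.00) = 4488.00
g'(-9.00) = -1420.00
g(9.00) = -336.00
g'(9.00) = -412.00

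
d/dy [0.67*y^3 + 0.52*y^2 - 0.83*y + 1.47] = 2.01*y^2 + 1.04*y - 0.83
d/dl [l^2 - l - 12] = 2*l - 1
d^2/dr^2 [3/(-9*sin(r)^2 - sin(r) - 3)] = 3*(324*sin(r)^4 + 27*sin(r)^3 - 593*sin(r)^2 - 57*sin(r) + 52)/(9*sin(r)^2 + sin(r) + 3)^3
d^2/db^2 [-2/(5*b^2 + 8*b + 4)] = 4*(25*b^2 + 40*b - 4*(5*b + 4)^2 + 20)/(5*b^2 + 8*b + 4)^3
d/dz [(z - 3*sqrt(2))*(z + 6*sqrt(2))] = 2*z + 3*sqrt(2)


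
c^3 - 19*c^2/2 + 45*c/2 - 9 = (c - 6)*(c - 3)*(c - 1/2)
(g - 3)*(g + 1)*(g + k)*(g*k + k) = g^4*k + g^3*k^2 - g^3*k - g^2*k^2 - 5*g^2*k - 5*g*k^2 - 3*g*k - 3*k^2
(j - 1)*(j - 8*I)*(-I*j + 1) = -I*j^3 - 7*j^2 + I*j^2 + 7*j - 8*I*j + 8*I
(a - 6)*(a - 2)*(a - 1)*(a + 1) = a^4 - 8*a^3 + 11*a^2 + 8*a - 12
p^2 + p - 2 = (p - 1)*(p + 2)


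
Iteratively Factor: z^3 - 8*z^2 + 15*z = (z)*(z^2 - 8*z + 15) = z*(z - 3)*(z - 5)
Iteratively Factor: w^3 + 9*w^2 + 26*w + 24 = (w + 4)*(w^2 + 5*w + 6) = (w + 3)*(w + 4)*(w + 2)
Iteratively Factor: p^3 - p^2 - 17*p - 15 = (p + 3)*(p^2 - 4*p - 5) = (p - 5)*(p + 3)*(p + 1)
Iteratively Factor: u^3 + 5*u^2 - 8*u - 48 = (u - 3)*(u^2 + 8*u + 16) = (u - 3)*(u + 4)*(u + 4)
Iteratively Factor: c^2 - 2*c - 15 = (c + 3)*(c - 5)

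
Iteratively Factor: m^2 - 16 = (m - 4)*(m + 4)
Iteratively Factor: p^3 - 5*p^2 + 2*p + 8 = (p + 1)*(p^2 - 6*p + 8) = (p - 4)*(p + 1)*(p - 2)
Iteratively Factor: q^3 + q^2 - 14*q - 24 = (q + 2)*(q^2 - q - 12) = (q + 2)*(q + 3)*(q - 4)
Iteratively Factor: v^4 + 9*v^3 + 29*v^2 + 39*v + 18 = (v + 3)*(v^3 + 6*v^2 + 11*v + 6) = (v + 3)^2*(v^2 + 3*v + 2) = (v + 1)*(v + 3)^2*(v + 2)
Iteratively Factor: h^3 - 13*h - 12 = (h + 3)*(h^2 - 3*h - 4) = (h + 1)*(h + 3)*(h - 4)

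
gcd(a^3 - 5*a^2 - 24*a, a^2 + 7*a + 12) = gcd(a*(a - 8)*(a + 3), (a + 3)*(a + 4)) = a + 3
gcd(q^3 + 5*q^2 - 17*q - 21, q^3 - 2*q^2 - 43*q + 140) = q + 7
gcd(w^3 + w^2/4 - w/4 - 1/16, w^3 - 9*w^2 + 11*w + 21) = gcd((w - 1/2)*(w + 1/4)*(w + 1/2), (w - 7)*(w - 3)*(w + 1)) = 1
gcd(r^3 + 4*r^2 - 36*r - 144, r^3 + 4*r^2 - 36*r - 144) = r^3 + 4*r^2 - 36*r - 144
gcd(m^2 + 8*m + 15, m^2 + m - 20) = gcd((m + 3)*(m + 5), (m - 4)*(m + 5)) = m + 5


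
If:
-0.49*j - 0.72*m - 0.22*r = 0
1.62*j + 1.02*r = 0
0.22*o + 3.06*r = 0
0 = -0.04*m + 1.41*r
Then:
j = 0.00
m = 0.00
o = 0.00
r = 0.00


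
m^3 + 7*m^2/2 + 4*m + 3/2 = (m + 1)^2*(m + 3/2)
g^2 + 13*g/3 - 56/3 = (g - 8/3)*(g + 7)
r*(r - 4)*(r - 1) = r^3 - 5*r^2 + 4*r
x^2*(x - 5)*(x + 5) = x^4 - 25*x^2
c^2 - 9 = (c - 3)*(c + 3)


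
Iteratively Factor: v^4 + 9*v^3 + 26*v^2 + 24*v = (v + 4)*(v^3 + 5*v^2 + 6*v) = (v + 3)*(v + 4)*(v^2 + 2*v) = (v + 2)*(v + 3)*(v + 4)*(v)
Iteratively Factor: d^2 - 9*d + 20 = (d - 4)*(d - 5)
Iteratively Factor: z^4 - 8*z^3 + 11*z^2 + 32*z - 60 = (z - 2)*(z^3 - 6*z^2 - z + 30) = (z - 3)*(z - 2)*(z^2 - 3*z - 10) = (z - 5)*(z - 3)*(z - 2)*(z + 2)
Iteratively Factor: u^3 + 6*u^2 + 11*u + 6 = (u + 2)*(u^2 + 4*u + 3) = (u + 2)*(u + 3)*(u + 1)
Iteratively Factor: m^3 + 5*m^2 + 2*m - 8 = (m + 4)*(m^2 + m - 2) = (m - 1)*(m + 4)*(m + 2)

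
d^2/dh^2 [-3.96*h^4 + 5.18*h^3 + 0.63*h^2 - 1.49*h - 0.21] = -47.52*h^2 + 31.08*h + 1.26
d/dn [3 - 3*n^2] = -6*n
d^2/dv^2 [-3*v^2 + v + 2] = -6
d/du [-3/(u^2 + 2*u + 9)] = 6*(u + 1)/(u^2 + 2*u + 9)^2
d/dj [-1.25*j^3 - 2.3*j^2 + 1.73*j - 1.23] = -3.75*j^2 - 4.6*j + 1.73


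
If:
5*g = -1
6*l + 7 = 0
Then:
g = -1/5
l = -7/6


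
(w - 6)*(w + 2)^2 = w^3 - 2*w^2 - 20*w - 24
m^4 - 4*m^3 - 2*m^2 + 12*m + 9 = (m - 3)^2*(m + 1)^2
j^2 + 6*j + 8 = (j + 2)*(j + 4)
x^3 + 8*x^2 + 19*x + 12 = (x + 1)*(x + 3)*(x + 4)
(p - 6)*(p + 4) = p^2 - 2*p - 24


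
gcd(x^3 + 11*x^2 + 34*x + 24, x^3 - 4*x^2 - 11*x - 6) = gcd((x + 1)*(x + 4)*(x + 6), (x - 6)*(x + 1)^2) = x + 1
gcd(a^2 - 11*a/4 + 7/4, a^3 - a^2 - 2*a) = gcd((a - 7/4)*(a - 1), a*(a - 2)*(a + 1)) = 1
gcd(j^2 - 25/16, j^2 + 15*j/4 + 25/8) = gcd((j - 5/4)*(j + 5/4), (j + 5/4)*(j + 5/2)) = j + 5/4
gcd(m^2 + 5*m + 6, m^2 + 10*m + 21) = m + 3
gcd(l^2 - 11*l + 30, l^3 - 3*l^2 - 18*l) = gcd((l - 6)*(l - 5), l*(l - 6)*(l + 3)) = l - 6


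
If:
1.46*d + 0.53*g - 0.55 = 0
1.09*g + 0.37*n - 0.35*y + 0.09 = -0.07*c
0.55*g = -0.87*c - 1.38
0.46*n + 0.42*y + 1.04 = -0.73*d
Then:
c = -0.345406962723161*y - 2.12792582146299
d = 0.065645583715338 - 0.198340162530074*y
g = 0.546371013762092*y + 0.856900844859635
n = -0.598286263810969*y - 2.36504625241782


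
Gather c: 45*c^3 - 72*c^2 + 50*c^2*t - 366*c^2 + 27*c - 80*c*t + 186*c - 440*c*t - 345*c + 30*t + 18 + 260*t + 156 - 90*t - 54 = 45*c^3 + c^2*(50*t - 438) + c*(-520*t - 132) + 200*t + 120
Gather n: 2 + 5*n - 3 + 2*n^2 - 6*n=2*n^2 - n - 1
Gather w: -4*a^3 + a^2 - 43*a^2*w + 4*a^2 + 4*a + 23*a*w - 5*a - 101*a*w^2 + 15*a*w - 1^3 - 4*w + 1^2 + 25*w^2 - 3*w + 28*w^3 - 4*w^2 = -4*a^3 + 5*a^2 - a + 28*w^3 + w^2*(21 - 101*a) + w*(-43*a^2 + 38*a - 7)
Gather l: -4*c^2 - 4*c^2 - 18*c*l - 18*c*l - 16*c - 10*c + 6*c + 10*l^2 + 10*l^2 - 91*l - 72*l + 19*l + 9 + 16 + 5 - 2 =-8*c^2 - 20*c + 20*l^2 + l*(-36*c - 144) + 28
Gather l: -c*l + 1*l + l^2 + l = l^2 + l*(2 - c)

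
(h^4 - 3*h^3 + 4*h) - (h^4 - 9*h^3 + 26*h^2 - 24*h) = 6*h^3 - 26*h^2 + 28*h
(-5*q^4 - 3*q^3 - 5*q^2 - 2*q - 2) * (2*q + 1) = -10*q^5 - 11*q^4 - 13*q^3 - 9*q^2 - 6*q - 2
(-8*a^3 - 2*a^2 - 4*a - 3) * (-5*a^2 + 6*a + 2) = 40*a^5 - 38*a^4 - 8*a^3 - 13*a^2 - 26*a - 6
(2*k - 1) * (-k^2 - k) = -2*k^3 - k^2 + k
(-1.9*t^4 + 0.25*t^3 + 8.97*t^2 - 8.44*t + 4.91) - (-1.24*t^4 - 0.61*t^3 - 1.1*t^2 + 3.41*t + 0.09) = -0.66*t^4 + 0.86*t^3 + 10.07*t^2 - 11.85*t + 4.82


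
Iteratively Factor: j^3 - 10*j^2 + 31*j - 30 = (j - 5)*(j^2 - 5*j + 6) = (j - 5)*(j - 3)*(j - 2)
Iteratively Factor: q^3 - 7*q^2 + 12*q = (q - 4)*(q^2 - 3*q) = q*(q - 4)*(q - 3)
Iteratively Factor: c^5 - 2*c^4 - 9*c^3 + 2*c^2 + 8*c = (c)*(c^4 - 2*c^3 - 9*c^2 + 2*c + 8) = c*(c + 1)*(c^3 - 3*c^2 - 6*c + 8) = c*(c - 4)*(c + 1)*(c^2 + c - 2) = c*(c - 4)*(c + 1)*(c + 2)*(c - 1)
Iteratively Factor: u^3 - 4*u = (u)*(u^2 - 4) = u*(u + 2)*(u - 2)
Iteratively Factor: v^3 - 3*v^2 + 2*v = (v - 2)*(v^2 - v) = v*(v - 2)*(v - 1)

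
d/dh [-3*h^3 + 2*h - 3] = 2 - 9*h^2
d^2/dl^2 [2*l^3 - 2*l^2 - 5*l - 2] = 12*l - 4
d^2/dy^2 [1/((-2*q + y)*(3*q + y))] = 2*(-(2*q - y)^2 + (2*q - y)*(3*q + y) - (3*q + y)^2)/((2*q - y)^3*(3*q + y)^3)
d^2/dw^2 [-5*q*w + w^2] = 2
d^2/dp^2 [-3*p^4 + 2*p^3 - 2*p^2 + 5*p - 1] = -36*p^2 + 12*p - 4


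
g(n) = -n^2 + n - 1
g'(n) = 1 - 2*n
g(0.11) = -0.90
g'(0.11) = 0.78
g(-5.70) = -39.19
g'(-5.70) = 12.40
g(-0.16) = -1.19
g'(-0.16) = 1.32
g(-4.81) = -28.95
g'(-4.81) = 10.62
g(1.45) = -1.65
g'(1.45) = -1.90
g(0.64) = -0.77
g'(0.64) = -0.28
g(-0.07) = -1.07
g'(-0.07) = 1.14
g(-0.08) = -1.09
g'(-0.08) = 1.16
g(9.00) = -73.00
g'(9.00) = -17.00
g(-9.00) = -91.00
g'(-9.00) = 19.00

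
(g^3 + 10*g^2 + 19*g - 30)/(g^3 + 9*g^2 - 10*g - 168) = (g^2 + 4*g - 5)/(g^2 + 3*g - 28)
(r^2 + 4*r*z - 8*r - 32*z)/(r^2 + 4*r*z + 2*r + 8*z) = (r - 8)/(r + 2)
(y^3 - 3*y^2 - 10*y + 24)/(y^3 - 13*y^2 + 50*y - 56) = (y + 3)/(y - 7)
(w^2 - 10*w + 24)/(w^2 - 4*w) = (w - 6)/w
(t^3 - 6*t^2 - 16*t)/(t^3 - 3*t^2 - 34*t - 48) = t/(t + 3)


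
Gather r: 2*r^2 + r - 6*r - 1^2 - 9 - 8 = 2*r^2 - 5*r - 18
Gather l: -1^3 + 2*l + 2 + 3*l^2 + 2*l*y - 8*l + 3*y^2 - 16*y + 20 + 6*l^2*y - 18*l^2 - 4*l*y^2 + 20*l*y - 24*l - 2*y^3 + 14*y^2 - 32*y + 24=l^2*(6*y - 15) + l*(-4*y^2 + 22*y - 30) - 2*y^3 + 17*y^2 - 48*y + 45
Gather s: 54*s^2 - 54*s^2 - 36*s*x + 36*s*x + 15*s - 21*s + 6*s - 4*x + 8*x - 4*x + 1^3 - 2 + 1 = 0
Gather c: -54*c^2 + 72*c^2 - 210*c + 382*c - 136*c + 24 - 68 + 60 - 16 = 18*c^2 + 36*c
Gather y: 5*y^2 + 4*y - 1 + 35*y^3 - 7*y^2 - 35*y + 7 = 35*y^3 - 2*y^2 - 31*y + 6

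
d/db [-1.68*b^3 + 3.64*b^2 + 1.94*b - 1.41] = -5.04*b^2 + 7.28*b + 1.94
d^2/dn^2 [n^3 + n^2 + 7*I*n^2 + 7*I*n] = 6*n + 2 + 14*I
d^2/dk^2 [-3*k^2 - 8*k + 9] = -6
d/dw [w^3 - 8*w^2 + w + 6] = 3*w^2 - 16*w + 1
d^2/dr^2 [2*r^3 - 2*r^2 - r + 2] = 12*r - 4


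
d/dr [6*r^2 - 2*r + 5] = 12*r - 2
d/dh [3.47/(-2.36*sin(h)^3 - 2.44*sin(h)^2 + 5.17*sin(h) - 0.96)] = (24.5676*sin(h)^2 + 16.9336*sin(h) - 17.9399)*cos(h)/(2.36*sin(h)^3 + 2.44*sin(h)^2 - 5.17*sin(h) + 0.96)^2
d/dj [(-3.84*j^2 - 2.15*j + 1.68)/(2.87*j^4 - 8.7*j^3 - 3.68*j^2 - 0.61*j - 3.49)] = (22.0416*j^5 - 14.8965*j^4 - 56.6964*j^3 + 38.2784*j^2 + 39.168*j + 8.5283)/(8.2369*j^8 - 49.938*j^7 + 54.5668*j^6 + 60.5306*j^5 + 4.1238*j^4 + 65.2156*j^3 + 26.0585*j^2 + 4.2578*j + 12.1801)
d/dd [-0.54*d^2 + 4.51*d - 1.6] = 4.51 - 1.08*d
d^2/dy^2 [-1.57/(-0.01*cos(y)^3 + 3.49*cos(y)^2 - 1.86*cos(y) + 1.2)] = (152.982056*(0.00429799426934097*sin(y)^2 + 1.0*cos(y) - 0.270773638968481)^2*sin(y)^2 + (2.931975*cos(y) - 10.9586*cos(2*y) + 0.035325*cos(3*y))*(0.01*cos(y)^3 - 3.49*cos(y)^2 + 1.86*cos(y) - 1.2))/(0.01*cos(y)^3 - 3.49*cos(y)^2 + 1.86*cos(y) - 1.2)^3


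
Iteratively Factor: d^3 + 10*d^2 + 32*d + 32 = (d + 4)*(d^2 + 6*d + 8) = (d + 4)^2*(d + 2)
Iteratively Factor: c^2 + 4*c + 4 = (c + 2)*(c + 2)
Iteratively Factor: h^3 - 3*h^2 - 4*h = (h)*(h^2 - 3*h - 4) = h*(h + 1)*(h - 4)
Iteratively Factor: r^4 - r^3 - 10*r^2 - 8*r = (r)*(r^3 - r^2 - 10*r - 8) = r*(r + 1)*(r^2 - 2*r - 8) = r*(r + 1)*(r + 2)*(r - 4)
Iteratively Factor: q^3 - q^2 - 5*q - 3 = (q + 1)*(q^2 - 2*q - 3) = (q + 1)^2*(q - 3)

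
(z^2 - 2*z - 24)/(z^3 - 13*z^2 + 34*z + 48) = (z + 4)/(z^2 - 7*z - 8)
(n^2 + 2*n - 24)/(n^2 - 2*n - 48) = (n - 4)/(n - 8)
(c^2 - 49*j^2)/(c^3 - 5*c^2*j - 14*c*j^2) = (c + 7*j)/(c*(c + 2*j))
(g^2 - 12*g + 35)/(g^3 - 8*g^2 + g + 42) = (g - 5)/(g^2 - g - 6)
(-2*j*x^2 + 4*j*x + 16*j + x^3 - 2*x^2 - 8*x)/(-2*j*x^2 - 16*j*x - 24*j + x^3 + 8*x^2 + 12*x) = (x - 4)/(x + 6)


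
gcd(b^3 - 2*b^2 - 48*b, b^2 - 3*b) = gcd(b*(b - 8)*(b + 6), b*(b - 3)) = b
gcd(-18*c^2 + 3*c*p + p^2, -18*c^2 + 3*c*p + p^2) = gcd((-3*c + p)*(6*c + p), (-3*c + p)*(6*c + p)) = -18*c^2 + 3*c*p + p^2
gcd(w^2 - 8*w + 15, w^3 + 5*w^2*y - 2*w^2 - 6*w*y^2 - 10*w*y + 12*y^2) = 1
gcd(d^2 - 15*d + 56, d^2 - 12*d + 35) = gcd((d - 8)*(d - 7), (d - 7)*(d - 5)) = d - 7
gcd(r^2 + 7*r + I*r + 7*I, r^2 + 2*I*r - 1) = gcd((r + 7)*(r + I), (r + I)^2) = r + I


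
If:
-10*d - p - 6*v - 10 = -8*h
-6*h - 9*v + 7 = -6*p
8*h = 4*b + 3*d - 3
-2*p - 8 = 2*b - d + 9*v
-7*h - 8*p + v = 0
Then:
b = 18786/6455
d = 18661/19365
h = 1861/1291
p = -5426/3873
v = -4327/3873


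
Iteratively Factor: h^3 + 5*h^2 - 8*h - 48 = (h - 3)*(h^2 + 8*h + 16) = (h - 3)*(h + 4)*(h + 4)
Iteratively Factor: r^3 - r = (r - 1)*(r^2 + r) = r*(r - 1)*(r + 1)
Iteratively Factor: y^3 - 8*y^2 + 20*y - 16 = (y - 2)*(y^2 - 6*y + 8) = (y - 4)*(y - 2)*(y - 2)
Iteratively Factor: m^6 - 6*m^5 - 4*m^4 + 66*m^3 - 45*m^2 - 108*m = (m)*(m^5 - 6*m^4 - 4*m^3 + 66*m^2 - 45*m - 108) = m*(m - 4)*(m^4 - 2*m^3 - 12*m^2 + 18*m + 27) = m*(m - 4)*(m - 3)*(m^3 + m^2 - 9*m - 9) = m*(m - 4)*(m - 3)^2*(m^2 + 4*m + 3) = m*(m - 4)*(m - 3)^2*(m + 1)*(m + 3)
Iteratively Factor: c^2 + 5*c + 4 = (c + 4)*(c + 1)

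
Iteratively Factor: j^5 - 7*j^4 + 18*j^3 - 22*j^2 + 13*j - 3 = (j - 1)*(j^4 - 6*j^3 + 12*j^2 - 10*j + 3) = (j - 1)^2*(j^3 - 5*j^2 + 7*j - 3) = (j - 1)^3*(j^2 - 4*j + 3) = (j - 3)*(j - 1)^3*(j - 1)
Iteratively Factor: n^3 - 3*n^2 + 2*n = (n - 2)*(n^2 - n) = (n - 2)*(n - 1)*(n)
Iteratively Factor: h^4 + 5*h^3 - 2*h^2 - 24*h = (h - 2)*(h^3 + 7*h^2 + 12*h) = (h - 2)*(h + 3)*(h^2 + 4*h) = (h - 2)*(h + 3)*(h + 4)*(h)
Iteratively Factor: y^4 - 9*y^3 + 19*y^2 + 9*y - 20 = (y - 4)*(y^3 - 5*y^2 - y + 5) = (y - 5)*(y - 4)*(y^2 - 1) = (y - 5)*(y - 4)*(y + 1)*(y - 1)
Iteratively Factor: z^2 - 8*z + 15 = (z - 5)*(z - 3)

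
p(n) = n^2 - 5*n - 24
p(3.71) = -28.79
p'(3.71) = 2.42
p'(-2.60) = -10.20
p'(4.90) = 4.80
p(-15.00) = 276.00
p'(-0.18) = -5.36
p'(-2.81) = -10.62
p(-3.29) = 3.27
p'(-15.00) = -35.00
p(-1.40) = -15.04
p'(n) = 2*n - 5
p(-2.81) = -2.05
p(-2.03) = -9.73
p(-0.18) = -23.07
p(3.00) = -30.00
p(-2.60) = -4.24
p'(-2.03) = -9.06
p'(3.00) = 1.00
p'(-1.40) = -7.80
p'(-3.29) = -11.58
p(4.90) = -24.49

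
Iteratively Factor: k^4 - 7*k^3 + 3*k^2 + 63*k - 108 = (k + 3)*(k^3 - 10*k^2 + 33*k - 36) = (k - 4)*(k + 3)*(k^2 - 6*k + 9) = (k - 4)*(k - 3)*(k + 3)*(k - 3)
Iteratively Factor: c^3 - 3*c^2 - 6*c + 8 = (c + 2)*(c^2 - 5*c + 4) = (c - 1)*(c + 2)*(c - 4)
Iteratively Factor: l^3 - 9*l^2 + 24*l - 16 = (l - 4)*(l^2 - 5*l + 4) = (l - 4)^2*(l - 1)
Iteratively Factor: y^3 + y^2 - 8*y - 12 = (y + 2)*(y^2 - y - 6) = (y - 3)*(y + 2)*(y + 2)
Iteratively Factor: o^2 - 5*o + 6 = (o - 2)*(o - 3)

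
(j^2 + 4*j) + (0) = j^2 + 4*j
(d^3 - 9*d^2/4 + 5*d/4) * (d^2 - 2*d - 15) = d^5 - 17*d^4/4 - 37*d^3/4 + 125*d^2/4 - 75*d/4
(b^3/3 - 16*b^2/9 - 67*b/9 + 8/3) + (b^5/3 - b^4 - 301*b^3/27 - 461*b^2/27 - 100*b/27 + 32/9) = b^5/3 - b^4 - 292*b^3/27 - 509*b^2/27 - 301*b/27 + 56/9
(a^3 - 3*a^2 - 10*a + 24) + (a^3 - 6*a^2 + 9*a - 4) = 2*a^3 - 9*a^2 - a + 20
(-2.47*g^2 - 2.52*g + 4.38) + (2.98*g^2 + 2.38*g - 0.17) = 0.51*g^2 - 0.14*g + 4.21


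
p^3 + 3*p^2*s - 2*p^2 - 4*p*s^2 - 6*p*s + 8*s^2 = (p - 2)*(p - s)*(p + 4*s)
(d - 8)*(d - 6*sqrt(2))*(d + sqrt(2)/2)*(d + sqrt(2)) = d^4 - 8*d^3 - 9*sqrt(2)*d^3/2 - 17*d^2 + 36*sqrt(2)*d^2 - 6*sqrt(2)*d + 136*d + 48*sqrt(2)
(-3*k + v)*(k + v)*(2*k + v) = -6*k^3 - 7*k^2*v + v^3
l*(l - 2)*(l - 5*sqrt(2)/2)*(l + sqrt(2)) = l^4 - 3*sqrt(2)*l^3/2 - 2*l^3 - 5*l^2 + 3*sqrt(2)*l^2 + 10*l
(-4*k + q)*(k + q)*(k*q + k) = -4*k^3*q - 4*k^3 - 3*k^2*q^2 - 3*k^2*q + k*q^3 + k*q^2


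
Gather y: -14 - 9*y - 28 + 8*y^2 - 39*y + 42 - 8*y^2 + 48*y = 0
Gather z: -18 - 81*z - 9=-81*z - 27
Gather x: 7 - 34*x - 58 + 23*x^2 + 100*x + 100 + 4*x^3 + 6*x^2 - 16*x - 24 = 4*x^3 + 29*x^2 + 50*x + 25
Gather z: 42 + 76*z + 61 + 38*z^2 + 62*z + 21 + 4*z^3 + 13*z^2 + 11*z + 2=4*z^3 + 51*z^2 + 149*z + 126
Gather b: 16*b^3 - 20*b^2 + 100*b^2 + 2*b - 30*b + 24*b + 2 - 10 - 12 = 16*b^3 + 80*b^2 - 4*b - 20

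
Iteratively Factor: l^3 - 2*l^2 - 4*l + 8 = (l + 2)*(l^2 - 4*l + 4) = (l - 2)*(l + 2)*(l - 2)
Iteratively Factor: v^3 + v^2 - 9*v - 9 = (v + 1)*(v^2 - 9) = (v + 1)*(v + 3)*(v - 3)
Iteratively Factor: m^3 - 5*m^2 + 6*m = (m)*(m^2 - 5*m + 6) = m*(m - 3)*(m - 2)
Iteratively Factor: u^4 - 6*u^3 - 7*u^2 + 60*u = (u + 3)*(u^3 - 9*u^2 + 20*u) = u*(u + 3)*(u^2 - 9*u + 20) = u*(u - 4)*(u + 3)*(u - 5)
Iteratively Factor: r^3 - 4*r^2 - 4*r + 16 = (r - 2)*(r^2 - 2*r - 8) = (r - 2)*(r + 2)*(r - 4)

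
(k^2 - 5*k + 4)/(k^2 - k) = (k - 4)/k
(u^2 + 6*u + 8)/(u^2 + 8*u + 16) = (u + 2)/(u + 4)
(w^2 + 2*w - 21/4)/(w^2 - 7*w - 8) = (-w^2 - 2*w + 21/4)/(-w^2 + 7*w + 8)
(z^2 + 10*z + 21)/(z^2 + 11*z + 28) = (z + 3)/(z + 4)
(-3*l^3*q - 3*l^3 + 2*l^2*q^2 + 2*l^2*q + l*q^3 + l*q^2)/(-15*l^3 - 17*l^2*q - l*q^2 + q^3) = l*(-l*q - l + q^2 + q)/(-5*l^2 - 4*l*q + q^2)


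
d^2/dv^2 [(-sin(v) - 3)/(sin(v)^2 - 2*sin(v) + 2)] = (sin(v)^5 + 14*sin(v)^4 - 32*sin(v)^3 - 26*sin(v)^2 + 64*sin(v) - 20)/(sin(v)^2 - 2*sin(v) + 2)^3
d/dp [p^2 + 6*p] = 2*p + 6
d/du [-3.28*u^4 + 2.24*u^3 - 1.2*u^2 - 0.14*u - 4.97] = -13.12*u^3 + 6.72*u^2 - 2.4*u - 0.14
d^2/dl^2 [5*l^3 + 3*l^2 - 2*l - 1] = 30*l + 6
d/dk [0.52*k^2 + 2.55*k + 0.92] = 1.04*k + 2.55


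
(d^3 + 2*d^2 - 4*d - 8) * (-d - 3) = -d^4 - 5*d^3 - 2*d^2 + 20*d + 24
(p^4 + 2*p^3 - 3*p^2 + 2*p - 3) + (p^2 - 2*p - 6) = p^4 + 2*p^3 - 2*p^2 - 9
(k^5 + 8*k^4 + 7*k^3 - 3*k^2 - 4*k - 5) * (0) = 0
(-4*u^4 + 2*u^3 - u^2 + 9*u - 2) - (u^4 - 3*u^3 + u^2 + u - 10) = -5*u^4 + 5*u^3 - 2*u^2 + 8*u + 8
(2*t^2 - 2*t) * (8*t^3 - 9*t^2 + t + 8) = 16*t^5 - 34*t^4 + 20*t^3 + 14*t^2 - 16*t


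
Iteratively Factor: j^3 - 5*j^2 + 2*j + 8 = (j + 1)*(j^2 - 6*j + 8) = (j - 4)*(j + 1)*(j - 2)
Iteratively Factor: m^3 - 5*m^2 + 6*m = (m - 3)*(m^2 - 2*m) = (m - 3)*(m - 2)*(m)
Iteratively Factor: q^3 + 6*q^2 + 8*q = (q)*(q^2 + 6*q + 8) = q*(q + 4)*(q + 2)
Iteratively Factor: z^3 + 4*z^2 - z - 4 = (z + 4)*(z^2 - 1) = (z + 1)*(z + 4)*(z - 1)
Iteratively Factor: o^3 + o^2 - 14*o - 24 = (o + 3)*(o^2 - 2*o - 8) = (o + 2)*(o + 3)*(o - 4)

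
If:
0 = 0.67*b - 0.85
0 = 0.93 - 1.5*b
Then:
No Solution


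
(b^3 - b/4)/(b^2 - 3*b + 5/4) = b*(2*b + 1)/(2*b - 5)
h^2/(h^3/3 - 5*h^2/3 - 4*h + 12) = 3*h^2/(h^3 - 5*h^2 - 12*h + 36)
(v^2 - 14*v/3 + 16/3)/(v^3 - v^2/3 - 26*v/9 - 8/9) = 3*(3*v - 8)/(9*v^2 + 15*v + 4)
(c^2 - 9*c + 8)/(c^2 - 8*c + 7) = (c - 8)/(c - 7)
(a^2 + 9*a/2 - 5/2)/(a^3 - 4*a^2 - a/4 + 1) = 2*(a + 5)/(2*a^2 - 7*a - 4)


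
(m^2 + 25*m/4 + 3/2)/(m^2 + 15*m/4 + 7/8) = 2*(m + 6)/(2*m + 7)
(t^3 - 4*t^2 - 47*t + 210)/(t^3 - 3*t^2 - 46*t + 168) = (t - 5)/(t - 4)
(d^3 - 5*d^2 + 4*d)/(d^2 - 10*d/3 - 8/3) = 3*d*(d - 1)/(3*d + 2)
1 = 1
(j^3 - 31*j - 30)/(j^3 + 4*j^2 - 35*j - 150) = (j + 1)/(j + 5)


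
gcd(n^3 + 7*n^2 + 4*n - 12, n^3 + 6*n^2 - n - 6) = n^2 + 5*n - 6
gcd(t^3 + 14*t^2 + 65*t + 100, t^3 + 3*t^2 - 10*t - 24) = t + 4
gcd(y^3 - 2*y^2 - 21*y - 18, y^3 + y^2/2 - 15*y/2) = y + 3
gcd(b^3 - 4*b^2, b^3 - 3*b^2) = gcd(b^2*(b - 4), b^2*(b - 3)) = b^2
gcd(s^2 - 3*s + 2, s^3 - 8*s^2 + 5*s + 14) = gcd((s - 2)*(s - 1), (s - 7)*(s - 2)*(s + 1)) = s - 2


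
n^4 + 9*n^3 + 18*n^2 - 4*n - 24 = (n - 1)*(n + 2)^2*(n + 6)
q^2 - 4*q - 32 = (q - 8)*(q + 4)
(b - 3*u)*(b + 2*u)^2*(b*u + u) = b^4*u + b^3*u^2 + b^3*u - 8*b^2*u^3 + b^2*u^2 - 12*b*u^4 - 8*b*u^3 - 12*u^4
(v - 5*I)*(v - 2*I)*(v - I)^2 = v^4 - 9*I*v^3 - 25*v^2 + 27*I*v + 10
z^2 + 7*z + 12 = (z + 3)*(z + 4)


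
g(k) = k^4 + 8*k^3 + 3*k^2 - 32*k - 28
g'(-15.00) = -8222.00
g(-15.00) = 24752.00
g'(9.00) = 4882.00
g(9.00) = 12320.00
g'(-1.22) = -10.86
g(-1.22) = 3.19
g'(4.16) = 696.26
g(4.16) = 766.21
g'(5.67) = 1502.73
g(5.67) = 2378.83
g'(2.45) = 185.58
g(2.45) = 65.29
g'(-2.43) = 37.74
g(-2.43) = -12.45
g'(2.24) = 146.82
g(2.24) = 30.46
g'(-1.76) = 9.98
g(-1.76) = 3.59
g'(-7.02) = -275.18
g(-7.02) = 5.45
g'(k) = 4*k^3 + 24*k^2 + 6*k - 32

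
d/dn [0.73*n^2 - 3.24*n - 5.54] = 1.46*n - 3.24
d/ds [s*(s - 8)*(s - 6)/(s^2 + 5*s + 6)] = (s^4 + 10*s^3 - 100*s^2 - 168*s + 288)/(s^4 + 10*s^3 + 37*s^2 + 60*s + 36)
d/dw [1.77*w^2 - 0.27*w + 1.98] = 3.54*w - 0.27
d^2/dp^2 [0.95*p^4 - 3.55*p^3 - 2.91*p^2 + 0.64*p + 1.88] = 11.4*p^2 - 21.3*p - 5.82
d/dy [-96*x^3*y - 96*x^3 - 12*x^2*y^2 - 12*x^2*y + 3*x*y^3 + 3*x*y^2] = 3*x*(-32*x^2 - 8*x*y - 4*x + 3*y^2 + 2*y)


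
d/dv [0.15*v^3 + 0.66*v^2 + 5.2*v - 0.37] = 0.45*v^2 + 1.32*v + 5.2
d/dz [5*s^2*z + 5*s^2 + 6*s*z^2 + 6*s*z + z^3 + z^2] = 5*s^2 + 12*s*z + 6*s + 3*z^2 + 2*z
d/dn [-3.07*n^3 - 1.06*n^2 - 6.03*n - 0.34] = -9.21*n^2 - 2.12*n - 6.03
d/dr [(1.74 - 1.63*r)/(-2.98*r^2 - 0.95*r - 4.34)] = (-4.8574*r^2 + 10.3704*r + 8.7272)/(8.8804*r^4 + 5.662*r^3 + 26.7689*r^2 + 8.246*r + 18.8356)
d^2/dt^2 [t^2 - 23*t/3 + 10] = 2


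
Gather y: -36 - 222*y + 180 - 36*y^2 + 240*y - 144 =-36*y^2 + 18*y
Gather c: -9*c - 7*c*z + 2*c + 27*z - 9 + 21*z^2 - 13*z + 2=c*(-7*z - 7) + 21*z^2 + 14*z - 7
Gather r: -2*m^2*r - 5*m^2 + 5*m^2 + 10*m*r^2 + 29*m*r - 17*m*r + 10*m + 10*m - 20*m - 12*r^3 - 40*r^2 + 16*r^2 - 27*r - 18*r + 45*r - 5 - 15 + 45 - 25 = -12*r^3 + r^2*(10*m - 24) + r*(-2*m^2 + 12*m)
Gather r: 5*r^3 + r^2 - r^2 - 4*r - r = 5*r^3 - 5*r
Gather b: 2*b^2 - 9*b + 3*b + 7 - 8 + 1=2*b^2 - 6*b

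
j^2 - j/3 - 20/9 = (j - 5/3)*(j + 4/3)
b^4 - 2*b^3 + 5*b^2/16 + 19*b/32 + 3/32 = (b - 3/2)*(b - 1)*(b + 1/4)^2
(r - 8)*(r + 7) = r^2 - r - 56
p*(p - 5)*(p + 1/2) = p^3 - 9*p^2/2 - 5*p/2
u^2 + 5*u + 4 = (u + 1)*(u + 4)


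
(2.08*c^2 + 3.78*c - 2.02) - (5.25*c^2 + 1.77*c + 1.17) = -3.17*c^2 + 2.01*c - 3.19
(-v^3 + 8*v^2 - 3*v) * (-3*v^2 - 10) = 3*v^5 - 24*v^4 + 19*v^3 - 80*v^2 + 30*v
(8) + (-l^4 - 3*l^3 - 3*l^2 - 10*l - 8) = -l^4 - 3*l^3 - 3*l^2 - 10*l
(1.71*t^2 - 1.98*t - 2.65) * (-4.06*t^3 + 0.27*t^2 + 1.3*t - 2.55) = -6.9426*t^5 + 8.5005*t^4 + 12.4474*t^3 - 7.65*t^2 + 1.604*t + 6.7575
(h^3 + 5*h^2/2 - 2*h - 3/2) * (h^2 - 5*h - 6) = h^5 - 5*h^4/2 - 41*h^3/2 - 13*h^2/2 + 39*h/2 + 9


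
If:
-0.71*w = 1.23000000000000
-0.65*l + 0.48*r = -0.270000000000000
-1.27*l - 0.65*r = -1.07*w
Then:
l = -0.69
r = -1.50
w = -1.73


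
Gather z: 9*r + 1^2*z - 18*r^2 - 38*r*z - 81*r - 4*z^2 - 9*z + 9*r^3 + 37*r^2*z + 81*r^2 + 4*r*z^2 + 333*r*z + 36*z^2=9*r^3 + 63*r^2 - 72*r + z^2*(4*r + 32) + z*(37*r^2 + 295*r - 8)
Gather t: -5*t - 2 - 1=-5*t - 3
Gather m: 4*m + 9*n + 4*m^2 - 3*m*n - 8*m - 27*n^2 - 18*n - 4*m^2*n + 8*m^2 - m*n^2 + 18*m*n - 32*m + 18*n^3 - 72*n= m^2*(12 - 4*n) + m*(-n^2 + 15*n - 36) + 18*n^3 - 27*n^2 - 81*n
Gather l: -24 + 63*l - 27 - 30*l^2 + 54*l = -30*l^2 + 117*l - 51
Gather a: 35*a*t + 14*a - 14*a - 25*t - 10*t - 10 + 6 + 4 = 35*a*t - 35*t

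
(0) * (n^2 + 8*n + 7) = 0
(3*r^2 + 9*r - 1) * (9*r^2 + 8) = 27*r^4 + 81*r^3 + 15*r^2 + 72*r - 8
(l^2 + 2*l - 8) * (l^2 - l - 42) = l^4 + l^3 - 52*l^2 - 76*l + 336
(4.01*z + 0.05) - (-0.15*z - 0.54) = 4.16*z + 0.59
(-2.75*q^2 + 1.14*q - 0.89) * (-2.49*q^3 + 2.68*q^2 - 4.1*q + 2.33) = 6.8475*q^5 - 10.2086*q^4 + 16.5463*q^3 - 13.4667*q^2 + 6.3052*q - 2.0737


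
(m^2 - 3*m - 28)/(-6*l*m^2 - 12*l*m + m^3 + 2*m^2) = (-m^2 + 3*m + 28)/(m*(6*l*m + 12*l - m^2 - 2*m))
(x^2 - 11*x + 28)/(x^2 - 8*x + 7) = (x - 4)/(x - 1)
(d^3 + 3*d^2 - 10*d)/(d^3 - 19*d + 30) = d/(d - 3)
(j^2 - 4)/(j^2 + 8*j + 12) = (j - 2)/(j + 6)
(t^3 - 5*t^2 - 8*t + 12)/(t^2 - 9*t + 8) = (t^2 - 4*t - 12)/(t - 8)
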